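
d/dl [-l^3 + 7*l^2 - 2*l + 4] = -3*l^2 + 14*l - 2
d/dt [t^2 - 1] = 2*t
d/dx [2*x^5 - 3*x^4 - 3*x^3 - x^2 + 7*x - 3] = 10*x^4 - 12*x^3 - 9*x^2 - 2*x + 7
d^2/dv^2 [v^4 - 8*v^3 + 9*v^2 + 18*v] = 12*v^2 - 48*v + 18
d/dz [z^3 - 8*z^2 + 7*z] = 3*z^2 - 16*z + 7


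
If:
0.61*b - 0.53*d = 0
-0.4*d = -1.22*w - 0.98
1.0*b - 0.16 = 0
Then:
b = 0.16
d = 0.18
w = -0.74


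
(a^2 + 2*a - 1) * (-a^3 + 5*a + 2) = -a^5 - 2*a^4 + 6*a^3 + 12*a^2 - a - 2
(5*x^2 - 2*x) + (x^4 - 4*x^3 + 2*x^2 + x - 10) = x^4 - 4*x^3 + 7*x^2 - x - 10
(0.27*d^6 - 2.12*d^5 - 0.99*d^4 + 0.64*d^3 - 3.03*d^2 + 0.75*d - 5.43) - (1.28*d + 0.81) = 0.27*d^6 - 2.12*d^5 - 0.99*d^4 + 0.64*d^3 - 3.03*d^2 - 0.53*d - 6.24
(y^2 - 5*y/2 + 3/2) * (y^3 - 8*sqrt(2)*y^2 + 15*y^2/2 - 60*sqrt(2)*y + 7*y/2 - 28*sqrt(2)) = y^5 - 8*sqrt(2)*y^4 + 5*y^4 - 40*sqrt(2)*y^3 - 55*y^3/4 + 5*y^2/2 + 110*sqrt(2)*y^2 - 20*sqrt(2)*y + 21*y/4 - 42*sqrt(2)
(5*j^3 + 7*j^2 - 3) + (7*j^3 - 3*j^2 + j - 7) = 12*j^3 + 4*j^2 + j - 10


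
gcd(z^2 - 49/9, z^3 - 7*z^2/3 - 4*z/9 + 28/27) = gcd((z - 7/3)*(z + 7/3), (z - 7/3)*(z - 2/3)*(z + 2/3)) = z - 7/3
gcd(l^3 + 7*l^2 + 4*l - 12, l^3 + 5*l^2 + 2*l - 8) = l^2 + l - 2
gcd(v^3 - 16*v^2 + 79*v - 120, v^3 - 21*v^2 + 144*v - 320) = v^2 - 13*v + 40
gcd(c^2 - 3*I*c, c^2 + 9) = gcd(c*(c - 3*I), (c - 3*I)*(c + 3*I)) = c - 3*I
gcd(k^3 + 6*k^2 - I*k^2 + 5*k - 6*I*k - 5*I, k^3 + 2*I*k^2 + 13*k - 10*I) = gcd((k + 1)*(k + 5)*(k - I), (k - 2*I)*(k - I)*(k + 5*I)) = k - I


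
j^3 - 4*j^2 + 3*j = j*(j - 3)*(j - 1)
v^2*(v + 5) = v^3 + 5*v^2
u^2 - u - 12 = (u - 4)*(u + 3)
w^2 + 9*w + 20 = (w + 4)*(w + 5)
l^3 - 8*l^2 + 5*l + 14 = (l - 7)*(l - 2)*(l + 1)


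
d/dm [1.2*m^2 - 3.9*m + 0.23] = 2.4*m - 3.9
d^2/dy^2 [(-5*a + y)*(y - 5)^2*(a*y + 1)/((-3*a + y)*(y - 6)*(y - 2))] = 2*(135*a^4*y^3 - 3240*a^4*y^2 + 21060*a^4*y - 43200*a^4 - 6*a^3*y^6 + 144*a^3*y^5 - 1503*a^3*y^4 + 9858*a^3*y^3 - 39879*a^3*y^2 + 79920*a^3*y - 43380*a^3 + 4*a^2*y^6 - 51*a^2*y^5 - 258*a^2*y^4 + 5017*a^2*y^3 - 19872*a^2*y^2 + 24588*a^2*y - 5760*a^2 - 5*a*y^6 + 150*a*y^5 - 1527*a*y^4 + 7168*a*y^3 - 15756*a*y^2 + 14400*a*y - 7200*a - 2*y^6 + 39*y^5 - 240*y^4 + 484*y^3)/(-27*a^3*y^6 + 648*a^3*y^5 - 6156*a^3*y^4 + 29376*a^3*y^3 - 73872*a^3*y^2 + 93312*a^3*y - 46656*a^3 + 27*a^2*y^7 - 648*a^2*y^6 + 6156*a^2*y^5 - 29376*a^2*y^4 + 73872*a^2*y^3 - 93312*a^2*y^2 + 46656*a^2*y - 9*a*y^8 + 216*a*y^7 - 2052*a*y^6 + 9792*a*y^5 - 24624*a*y^4 + 31104*a*y^3 - 15552*a*y^2 + y^9 - 24*y^8 + 228*y^7 - 1088*y^6 + 2736*y^5 - 3456*y^4 + 1728*y^3)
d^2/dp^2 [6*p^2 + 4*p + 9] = 12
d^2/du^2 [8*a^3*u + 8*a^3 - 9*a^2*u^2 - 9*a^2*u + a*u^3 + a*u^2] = 2*a*(-9*a + 3*u + 1)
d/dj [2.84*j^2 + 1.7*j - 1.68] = 5.68*j + 1.7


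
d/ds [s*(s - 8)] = 2*s - 8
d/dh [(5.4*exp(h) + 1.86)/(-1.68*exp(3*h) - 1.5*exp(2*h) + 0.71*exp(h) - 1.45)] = (18.144*exp(3*h) + 17.4744*exp(2*h) + 5.58*exp(h) - 9.1506)*exp(h)/(2.8224*exp(6*h) + 5.04*exp(5*h) - 0.1356*exp(4*h) + 2.742*exp(3*h) + 4.8541*exp(2*h) - 2.059*exp(h) + 2.1025)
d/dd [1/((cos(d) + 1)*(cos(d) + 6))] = (2*cos(d) + 7)*sin(d)/((cos(d) + 1)^2*(cos(d) + 6)^2)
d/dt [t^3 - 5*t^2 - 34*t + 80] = 3*t^2 - 10*t - 34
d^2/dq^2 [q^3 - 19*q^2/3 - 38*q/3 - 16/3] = 6*q - 38/3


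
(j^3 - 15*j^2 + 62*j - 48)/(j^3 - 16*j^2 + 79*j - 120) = (j^2 - 7*j + 6)/(j^2 - 8*j + 15)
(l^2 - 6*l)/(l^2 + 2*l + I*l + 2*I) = l*(l - 6)/(l^2 + l*(2 + I) + 2*I)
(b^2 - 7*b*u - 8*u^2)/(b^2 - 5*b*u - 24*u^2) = (b + u)/(b + 3*u)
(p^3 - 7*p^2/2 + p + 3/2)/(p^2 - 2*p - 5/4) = 2*(p^2 - 4*p + 3)/(2*p - 5)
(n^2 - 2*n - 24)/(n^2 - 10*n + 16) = (n^2 - 2*n - 24)/(n^2 - 10*n + 16)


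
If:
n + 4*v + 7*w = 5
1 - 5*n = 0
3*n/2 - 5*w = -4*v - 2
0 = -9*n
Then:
No Solution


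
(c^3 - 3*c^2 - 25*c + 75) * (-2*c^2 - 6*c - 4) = -2*c^5 + 64*c^3 + 12*c^2 - 350*c - 300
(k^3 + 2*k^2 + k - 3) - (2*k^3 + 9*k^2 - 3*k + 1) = -k^3 - 7*k^2 + 4*k - 4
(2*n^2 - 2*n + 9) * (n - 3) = 2*n^3 - 8*n^2 + 15*n - 27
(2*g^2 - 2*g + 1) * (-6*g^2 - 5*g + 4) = -12*g^4 + 2*g^3 + 12*g^2 - 13*g + 4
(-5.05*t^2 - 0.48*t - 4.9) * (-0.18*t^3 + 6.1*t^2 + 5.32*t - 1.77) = 0.909*t^5 - 30.7186*t^4 - 28.912*t^3 - 23.5051*t^2 - 25.2184*t + 8.673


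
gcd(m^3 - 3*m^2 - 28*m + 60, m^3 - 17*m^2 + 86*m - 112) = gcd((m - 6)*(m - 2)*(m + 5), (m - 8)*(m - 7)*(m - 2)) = m - 2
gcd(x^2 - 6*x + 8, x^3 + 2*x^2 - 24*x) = x - 4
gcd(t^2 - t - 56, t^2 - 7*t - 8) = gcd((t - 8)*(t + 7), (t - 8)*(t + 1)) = t - 8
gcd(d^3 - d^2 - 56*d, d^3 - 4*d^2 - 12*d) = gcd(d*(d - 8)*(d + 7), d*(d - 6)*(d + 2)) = d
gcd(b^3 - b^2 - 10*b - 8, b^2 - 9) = 1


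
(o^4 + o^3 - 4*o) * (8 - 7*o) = -7*o^5 + o^4 + 8*o^3 + 28*o^2 - 32*o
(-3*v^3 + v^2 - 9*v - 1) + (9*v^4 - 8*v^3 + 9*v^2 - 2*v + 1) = 9*v^4 - 11*v^3 + 10*v^2 - 11*v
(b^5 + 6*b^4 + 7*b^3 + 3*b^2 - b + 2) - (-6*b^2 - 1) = b^5 + 6*b^4 + 7*b^3 + 9*b^2 - b + 3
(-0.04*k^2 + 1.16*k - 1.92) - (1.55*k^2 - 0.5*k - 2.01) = -1.59*k^2 + 1.66*k + 0.0899999999999999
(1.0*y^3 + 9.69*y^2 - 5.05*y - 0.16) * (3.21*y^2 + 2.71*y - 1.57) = 3.21*y^5 + 33.8149*y^4 + 8.4794*y^3 - 29.4124*y^2 + 7.4949*y + 0.2512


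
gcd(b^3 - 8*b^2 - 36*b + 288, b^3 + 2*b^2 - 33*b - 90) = b - 6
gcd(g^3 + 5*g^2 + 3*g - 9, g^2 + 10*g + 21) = g + 3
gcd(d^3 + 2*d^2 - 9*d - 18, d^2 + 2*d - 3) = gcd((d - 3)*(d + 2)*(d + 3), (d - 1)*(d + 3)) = d + 3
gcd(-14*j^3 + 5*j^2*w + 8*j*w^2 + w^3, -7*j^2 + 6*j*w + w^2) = -7*j^2 + 6*j*w + w^2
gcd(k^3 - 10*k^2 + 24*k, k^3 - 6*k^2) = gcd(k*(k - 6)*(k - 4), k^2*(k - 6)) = k^2 - 6*k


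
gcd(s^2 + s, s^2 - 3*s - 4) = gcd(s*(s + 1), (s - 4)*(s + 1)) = s + 1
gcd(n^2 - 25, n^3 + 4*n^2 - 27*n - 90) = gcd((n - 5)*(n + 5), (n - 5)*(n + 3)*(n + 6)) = n - 5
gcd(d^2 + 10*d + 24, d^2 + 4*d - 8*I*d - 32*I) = d + 4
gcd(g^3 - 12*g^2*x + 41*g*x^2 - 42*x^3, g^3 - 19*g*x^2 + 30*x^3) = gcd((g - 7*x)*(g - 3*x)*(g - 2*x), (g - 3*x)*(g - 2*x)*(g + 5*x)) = g^2 - 5*g*x + 6*x^2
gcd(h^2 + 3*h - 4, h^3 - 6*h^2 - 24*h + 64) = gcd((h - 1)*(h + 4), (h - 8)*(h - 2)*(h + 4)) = h + 4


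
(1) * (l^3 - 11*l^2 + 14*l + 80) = l^3 - 11*l^2 + 14*l + 80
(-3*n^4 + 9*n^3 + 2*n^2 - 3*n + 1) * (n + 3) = -3*n^5 + 29*n^3 + 3*n^2 - 8*n + 3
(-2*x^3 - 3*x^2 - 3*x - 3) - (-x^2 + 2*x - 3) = -2*x^3 - 2*x^2 - 5*x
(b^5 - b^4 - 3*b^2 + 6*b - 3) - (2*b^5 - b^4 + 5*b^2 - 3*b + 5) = -b^5 - 8*b^2 + 9*b - 8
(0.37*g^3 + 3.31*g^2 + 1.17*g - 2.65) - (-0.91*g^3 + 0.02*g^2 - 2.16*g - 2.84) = 1.28*g^3 + 3.29*g^2 + 3.33*g + 0.19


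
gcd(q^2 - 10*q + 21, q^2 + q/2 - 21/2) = q - 3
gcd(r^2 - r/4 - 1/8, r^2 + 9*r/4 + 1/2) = r + 1/4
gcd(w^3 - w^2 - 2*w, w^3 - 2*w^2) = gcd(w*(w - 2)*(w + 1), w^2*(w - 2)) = w^2 - 2*w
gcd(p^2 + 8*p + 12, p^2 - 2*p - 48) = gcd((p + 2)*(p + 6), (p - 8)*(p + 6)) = p + 6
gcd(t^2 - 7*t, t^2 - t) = t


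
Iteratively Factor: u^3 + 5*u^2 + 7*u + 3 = (u + 1)*(u^2 + 4*u + 3) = (u + 1)*(u + 3)*(u + 1)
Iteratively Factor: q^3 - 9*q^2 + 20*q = (q)*(q^2 - 9*q + 20) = q*(q - 4)*(q - 5)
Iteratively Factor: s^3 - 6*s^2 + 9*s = (s - 3)*(s^2 - 3*s) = s*(s - 3)*(s - 3)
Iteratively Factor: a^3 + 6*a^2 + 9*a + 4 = (a + 4)*(a^2 + 2*a + 1) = (a + 1)*(a + 4)*(a + 1)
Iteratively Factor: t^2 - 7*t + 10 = (t - 2)*(t - 5)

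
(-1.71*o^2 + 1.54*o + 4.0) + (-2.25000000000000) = -1.71*o^2 + 1.54*o + 1.75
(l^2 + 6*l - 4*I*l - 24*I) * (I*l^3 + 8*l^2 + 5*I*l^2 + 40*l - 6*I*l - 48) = I*l^5 + 12*l^4 + 11*I*l^4 + 132*l^3 - 8*I*l^3 + 288*l^2 - 388*I*l^2 - 432*l - 768*I*l + 1152*I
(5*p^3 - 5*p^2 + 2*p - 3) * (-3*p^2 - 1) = -15*p^5 + 15*p^4 - 11*p^3 + 14*p^2 - 2*p + 3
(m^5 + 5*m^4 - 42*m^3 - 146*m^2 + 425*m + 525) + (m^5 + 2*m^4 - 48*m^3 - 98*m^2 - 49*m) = 2*m^5 + 7*m^4 - 90*m^3 - 244*m^2 + 376*m + 525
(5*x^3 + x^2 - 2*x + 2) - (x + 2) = 5*x^3 + x^2 - 3*x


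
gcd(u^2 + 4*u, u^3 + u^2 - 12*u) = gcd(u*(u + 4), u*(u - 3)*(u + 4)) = u^2 + 4*u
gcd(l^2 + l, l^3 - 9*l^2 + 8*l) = l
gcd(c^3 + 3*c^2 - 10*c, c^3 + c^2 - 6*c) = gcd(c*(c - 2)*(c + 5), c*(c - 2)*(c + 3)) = c^2 - 2*c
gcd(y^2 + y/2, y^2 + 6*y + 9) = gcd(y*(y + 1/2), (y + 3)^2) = 1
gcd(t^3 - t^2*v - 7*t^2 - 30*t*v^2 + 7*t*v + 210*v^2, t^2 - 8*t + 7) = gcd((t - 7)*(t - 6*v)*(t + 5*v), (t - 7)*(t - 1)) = t - 7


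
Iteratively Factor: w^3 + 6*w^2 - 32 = (w - 2)*(w^2 + 8*w + 16) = (w - 2)*(w + 4)*(w + 4)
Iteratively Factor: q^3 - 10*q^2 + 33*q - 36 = (q - 3)*(q^2 - 7*q + 12) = (q - 4)*(q - 3)*(q - 3)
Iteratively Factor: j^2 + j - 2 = (j - 1)*(j + 2)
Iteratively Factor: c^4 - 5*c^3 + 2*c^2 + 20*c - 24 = (c - 2)*(c^3 - 3*c^2 - 4*c + 12) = (c - 2)*(c + 2)*(c^2 - 5*c + 6) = (c - 2)^2*(c + 2)*(c - 3)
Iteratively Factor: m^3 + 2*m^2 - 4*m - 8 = (m + 2)*(m^2 - 4) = (m + 2)^2*(m - 2)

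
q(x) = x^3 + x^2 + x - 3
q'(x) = 3*x^2 + 2*x + 1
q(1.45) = 3.60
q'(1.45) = 10.21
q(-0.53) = -3.40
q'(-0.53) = 0.78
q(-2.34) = -12.68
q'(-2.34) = 12.75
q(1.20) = 1.37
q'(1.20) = 7.72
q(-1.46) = -5.44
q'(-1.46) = 4.47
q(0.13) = -2.85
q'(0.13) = 1.31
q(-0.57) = -3.43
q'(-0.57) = 0.83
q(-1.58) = -6.03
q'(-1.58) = 5.33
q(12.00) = 1881.00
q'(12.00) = 457.00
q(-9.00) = -660.00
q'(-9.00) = 226.00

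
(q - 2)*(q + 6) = q^2 + 4*q - 12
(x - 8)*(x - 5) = x^2 - 13*x + 40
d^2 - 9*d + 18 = (d - 6)*(d - 3)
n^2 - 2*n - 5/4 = (n - 5/2)*(n + 1/2)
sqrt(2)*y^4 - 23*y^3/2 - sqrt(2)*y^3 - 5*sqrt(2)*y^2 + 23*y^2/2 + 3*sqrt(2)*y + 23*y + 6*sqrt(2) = (y - 2)*(y + 1)*(y - 6*sqrt(2))*(sqrt(2)*y + 1/2)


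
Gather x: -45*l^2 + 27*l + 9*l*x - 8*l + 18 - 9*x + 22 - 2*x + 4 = -45*l^2 + 19*l + x*(9*l - 11) + 44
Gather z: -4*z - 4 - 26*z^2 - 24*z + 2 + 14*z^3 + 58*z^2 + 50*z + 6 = 14*z^3 + 32*z^2 + 22*z + 4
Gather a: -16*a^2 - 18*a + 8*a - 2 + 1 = -16*a^2 - 10*a - 1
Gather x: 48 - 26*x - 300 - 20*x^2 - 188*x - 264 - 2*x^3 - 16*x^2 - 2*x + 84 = -2*x^3 - 36*x^2 - 216*x - 432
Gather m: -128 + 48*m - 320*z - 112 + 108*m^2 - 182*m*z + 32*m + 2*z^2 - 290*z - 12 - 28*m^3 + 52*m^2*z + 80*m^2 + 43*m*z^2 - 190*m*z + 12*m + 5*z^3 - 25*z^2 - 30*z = -28*m^3 + m^2*(52*z + 188) + m*(43*z^2 - 372*z + 92) + 5*z^3 - 23*z^2 - 640*z - 252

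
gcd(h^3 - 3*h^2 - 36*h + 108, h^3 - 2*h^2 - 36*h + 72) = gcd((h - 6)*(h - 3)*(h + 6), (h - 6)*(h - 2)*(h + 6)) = h^2 - 36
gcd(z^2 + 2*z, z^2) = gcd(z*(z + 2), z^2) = z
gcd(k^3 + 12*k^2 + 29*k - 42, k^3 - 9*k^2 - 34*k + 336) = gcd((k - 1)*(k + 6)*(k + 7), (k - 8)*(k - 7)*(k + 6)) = k + 6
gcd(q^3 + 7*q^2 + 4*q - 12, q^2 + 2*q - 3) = q - 1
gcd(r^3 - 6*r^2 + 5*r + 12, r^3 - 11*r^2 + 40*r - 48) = r^2 - 7*r + 12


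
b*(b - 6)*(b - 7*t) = b^3 - 7*b^2*t - 6*b^2 + 42*b*t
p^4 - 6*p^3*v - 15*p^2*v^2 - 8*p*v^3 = p*(p - 8*v)*(p + v)^2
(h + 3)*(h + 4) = h^2 + 7*h + 12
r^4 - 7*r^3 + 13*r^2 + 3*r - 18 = (r - 3)^2*(r - 2)*(r + 1)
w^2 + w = w*(w + 1)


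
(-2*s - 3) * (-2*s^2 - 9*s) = 4*s^3 + 24*s^2 + 27*s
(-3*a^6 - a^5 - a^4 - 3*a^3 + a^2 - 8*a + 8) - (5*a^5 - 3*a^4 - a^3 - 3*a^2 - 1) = -3*a^6 - 6*a^5 + 2*a^4 - 2*a^3 + 4*a^2 - 8*a + 9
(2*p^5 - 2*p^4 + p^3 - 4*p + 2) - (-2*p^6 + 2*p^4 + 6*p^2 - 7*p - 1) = 2*p^6 + 2*p^5 - 4*p^4 + p^3 - 6*p^2 + 3*p + 3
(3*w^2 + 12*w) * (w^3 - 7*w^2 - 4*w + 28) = 3*w^5 - 9*w^4 - 96*w^3 + 36*w^2 + 336*w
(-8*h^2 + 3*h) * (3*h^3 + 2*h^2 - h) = -24*h^5 - 7*h^4 + 14*h^3 - 3*h^2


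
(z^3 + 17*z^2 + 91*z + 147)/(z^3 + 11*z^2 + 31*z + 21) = (z + 7)/(z + 1)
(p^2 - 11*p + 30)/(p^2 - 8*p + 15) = (p - 6)/(p - 3)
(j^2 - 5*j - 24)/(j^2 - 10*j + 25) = (j^2 - 5*j - 24)/(j^2 - 10*j + 25)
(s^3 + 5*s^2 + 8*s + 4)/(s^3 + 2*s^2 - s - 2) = (s + 2)/(s - 1)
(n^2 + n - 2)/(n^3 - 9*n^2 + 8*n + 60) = (n - 1)/(n^2 - 11*n + 30)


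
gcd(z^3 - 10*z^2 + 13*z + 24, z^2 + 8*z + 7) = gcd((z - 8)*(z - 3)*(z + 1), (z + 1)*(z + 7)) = z + 1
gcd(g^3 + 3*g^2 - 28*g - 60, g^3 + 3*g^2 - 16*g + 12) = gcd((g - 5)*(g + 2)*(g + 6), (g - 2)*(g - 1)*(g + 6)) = g + 6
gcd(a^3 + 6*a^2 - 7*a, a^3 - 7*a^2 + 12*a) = a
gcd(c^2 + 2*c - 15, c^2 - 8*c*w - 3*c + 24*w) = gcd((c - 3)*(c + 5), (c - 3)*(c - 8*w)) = c - 3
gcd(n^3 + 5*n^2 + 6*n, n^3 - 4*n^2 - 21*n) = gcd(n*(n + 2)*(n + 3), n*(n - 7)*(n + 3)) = n^2 + 3*n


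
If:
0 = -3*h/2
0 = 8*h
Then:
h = 0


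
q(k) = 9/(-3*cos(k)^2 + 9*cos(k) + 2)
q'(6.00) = -0.13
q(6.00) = 1.14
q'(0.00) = 0.00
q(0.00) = 1.12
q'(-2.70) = -0.75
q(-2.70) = -1.05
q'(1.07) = 1.52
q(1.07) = 1.60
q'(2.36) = 2.42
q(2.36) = -1.53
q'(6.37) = 0.04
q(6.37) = 1.13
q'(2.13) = 7.10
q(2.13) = -2.49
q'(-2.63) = -0.95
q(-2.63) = -1.11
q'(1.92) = 45.68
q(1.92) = -6.29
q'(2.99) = 0.21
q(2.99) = -0.92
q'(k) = 9*(-6*sin(k)*cos(k) + 9*sin(k))/(-3*cos(k)^2 + 9*cos(k) + 2)^2 = 27*(3 - 2*cos(k))*sin(k)/(-3*cos(k)^2 + 9*cos(k) + 2)^2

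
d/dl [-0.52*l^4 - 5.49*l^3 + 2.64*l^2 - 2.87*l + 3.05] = -2.08*l^3 - 16.47*l^2 + 5.28*l - 2.87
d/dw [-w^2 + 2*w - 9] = 2 - 2*w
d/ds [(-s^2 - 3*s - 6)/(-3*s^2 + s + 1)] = (-10*s^2 - 38*s + 3)/(9*s^4 - 6*s^3 - 5*s^2 + 2*s + 1)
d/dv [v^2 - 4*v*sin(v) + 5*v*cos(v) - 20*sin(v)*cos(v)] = -5*v*sin(v) - 4*v*cos(v) + 2*v - 4*sin(v) + 5*cos(v) - 20*cos(2*v)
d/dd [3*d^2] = 6*d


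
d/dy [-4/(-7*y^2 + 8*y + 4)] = 8*(4 - 7*y)/(-7*y^2 + 8*y + 4)^2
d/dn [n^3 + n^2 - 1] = n*(3*n + 2)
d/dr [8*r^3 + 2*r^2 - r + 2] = 24*r^2 + 4*r - 1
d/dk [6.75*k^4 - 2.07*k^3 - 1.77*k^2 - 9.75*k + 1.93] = 27.0*k^3 - 6.21*k^2 - 3.54*k - 9.75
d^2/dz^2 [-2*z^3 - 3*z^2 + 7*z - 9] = -12*z - 6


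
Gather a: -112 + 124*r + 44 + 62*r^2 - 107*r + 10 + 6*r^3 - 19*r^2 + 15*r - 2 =6*r^3 + 43*r^2 + 32*r - 60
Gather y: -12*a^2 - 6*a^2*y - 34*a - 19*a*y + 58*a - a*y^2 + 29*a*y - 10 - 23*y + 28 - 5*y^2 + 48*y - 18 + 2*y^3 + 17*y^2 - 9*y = -12*a^2 + 24*a + 2*y^3 + y^2*(12 - a) + y*(-6*a^2 + 10*a + 16)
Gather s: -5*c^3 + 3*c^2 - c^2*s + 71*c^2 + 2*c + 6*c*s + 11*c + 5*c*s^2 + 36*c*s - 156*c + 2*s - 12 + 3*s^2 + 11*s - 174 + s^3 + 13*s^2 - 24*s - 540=-5*c^3 + 74*c^2 - 143*c + s^3 + s^2*(5*c + 16) + s*(-c^2 + 42*c - 11) - 726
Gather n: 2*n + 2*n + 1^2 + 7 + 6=4*n + 14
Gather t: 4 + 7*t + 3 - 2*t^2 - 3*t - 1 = -2*t^2 + 4*t + 6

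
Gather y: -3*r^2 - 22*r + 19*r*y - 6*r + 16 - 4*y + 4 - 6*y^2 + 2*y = -3*r^2 - 28*r - 6*y^2 + y*(19*r - 2) + 20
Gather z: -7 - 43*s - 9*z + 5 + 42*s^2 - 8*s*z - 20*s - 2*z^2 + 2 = 42*s^2 - 63*s - 2*z^2 + z*(-8*s - 9)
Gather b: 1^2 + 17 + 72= 90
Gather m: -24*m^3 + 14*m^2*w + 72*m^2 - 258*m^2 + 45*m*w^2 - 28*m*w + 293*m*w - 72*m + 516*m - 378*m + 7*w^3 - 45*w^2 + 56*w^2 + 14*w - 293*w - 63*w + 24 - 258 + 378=-24*m^3 + m^2*(14*w - 186) + m*(45*w^2 + 265*w + 66) + 7*w^3 + 11*w^2 - 342*w + 144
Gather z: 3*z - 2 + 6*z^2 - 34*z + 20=6*z^2 - 31*z + 18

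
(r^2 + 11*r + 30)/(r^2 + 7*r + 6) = (r + 5)/(r + 1)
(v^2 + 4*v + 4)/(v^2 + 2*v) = (v + 2)/v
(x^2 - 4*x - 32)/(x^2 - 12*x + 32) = (x + 4)/(x - 4)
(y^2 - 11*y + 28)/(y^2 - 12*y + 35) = (y - 4)/(y - 5)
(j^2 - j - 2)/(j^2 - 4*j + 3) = (j^2 - j - 2)/(j^2 - 4*j + 3)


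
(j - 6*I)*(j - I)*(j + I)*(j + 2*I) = j^4 - 4*I*j^3 + 13*j^2 - 4*I*j + 12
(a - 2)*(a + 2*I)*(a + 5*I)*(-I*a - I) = -I*a^4 + 7*a^3 + I*a^3 - 7*a^2 + 12*I*a^2 - 14*a - 10*I*a - 20*I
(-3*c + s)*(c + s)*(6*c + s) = -18*c^3 - 15*c^2*s + 4*c*s^2 + s^3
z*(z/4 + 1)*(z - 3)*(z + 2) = z^4/4 + 3*z^3/4 - 5*z^2/2 - 6*z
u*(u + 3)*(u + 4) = u^3 + 7*u^2 + 12*u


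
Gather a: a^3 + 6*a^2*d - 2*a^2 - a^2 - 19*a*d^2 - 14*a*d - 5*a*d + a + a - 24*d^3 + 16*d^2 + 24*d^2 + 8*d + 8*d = a^3 + a^2*(6*d - 3) + a*(-19*d^2 - 19*d + 2) - 24*d^3 + 40*d^2 + 16*d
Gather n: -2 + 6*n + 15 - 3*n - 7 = 3*n + 6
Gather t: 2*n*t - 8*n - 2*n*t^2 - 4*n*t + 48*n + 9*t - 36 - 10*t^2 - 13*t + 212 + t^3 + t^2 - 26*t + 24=40*n + t^3 + t^2*(-2*n - 9) + t*(-2*n - 30) + 200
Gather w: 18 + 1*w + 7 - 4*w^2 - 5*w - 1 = -4*w^2 - 4*w + 24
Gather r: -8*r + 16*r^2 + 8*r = 16*r^2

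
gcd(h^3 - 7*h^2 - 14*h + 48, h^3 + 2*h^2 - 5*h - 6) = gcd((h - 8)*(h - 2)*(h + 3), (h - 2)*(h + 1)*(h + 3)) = h^2 + h - 6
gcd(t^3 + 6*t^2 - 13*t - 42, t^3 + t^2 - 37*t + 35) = t + 7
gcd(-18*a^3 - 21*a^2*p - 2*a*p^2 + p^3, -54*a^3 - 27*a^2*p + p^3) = -18*a^2 - 3*a*p + p^2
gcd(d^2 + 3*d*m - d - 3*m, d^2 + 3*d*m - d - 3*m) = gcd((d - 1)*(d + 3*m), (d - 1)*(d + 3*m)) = d^2 + 3*d*m - d - 3*m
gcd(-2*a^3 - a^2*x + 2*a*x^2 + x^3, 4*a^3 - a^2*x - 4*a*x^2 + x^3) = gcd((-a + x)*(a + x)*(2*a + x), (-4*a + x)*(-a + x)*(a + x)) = -a^2 + x^2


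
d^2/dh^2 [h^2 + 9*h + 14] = 2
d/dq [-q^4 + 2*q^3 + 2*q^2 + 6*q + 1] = -4*q^3 + 6*q^2 + 4*q + 6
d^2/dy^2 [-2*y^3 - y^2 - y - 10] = -12*y - 2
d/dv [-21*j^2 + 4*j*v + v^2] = 4*j + 2*v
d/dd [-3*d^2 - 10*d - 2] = -6*d - 10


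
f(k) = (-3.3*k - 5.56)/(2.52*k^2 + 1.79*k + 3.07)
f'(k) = (-5.04*k - 1.79)*(-3.3*k - 5.56)/(2.52*k^2 + 1.79*k + 3.07)^2 - 3.3/(2.52*k^2 + 1.79*k + 3.07)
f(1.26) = -1.04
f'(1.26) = 0.56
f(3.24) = -0.46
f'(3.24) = 0.14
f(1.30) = -1.02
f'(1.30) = 0.54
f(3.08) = -0.48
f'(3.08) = 0.16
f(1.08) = -1.15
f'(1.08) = 0.63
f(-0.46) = -1.45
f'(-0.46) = -1.46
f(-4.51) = 0.20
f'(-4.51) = 0.02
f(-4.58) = 0.20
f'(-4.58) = 0.02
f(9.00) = -0.16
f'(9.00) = 0.02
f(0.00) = -1.81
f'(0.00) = -0.02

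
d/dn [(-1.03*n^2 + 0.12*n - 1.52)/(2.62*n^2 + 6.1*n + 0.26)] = (-6.5974*n^2 + 7.4292*n + 9.3032)/(6.8644*n^4 + 31.964*n^3 + 38.5724*n^2 + 3.172*n + 0.0676)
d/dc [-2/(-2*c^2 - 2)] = -2*c/(c^2 + 1)^2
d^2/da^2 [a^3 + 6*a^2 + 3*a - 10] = 6*a + 12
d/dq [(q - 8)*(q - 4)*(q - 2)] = 3*q^2 - 28*q + 56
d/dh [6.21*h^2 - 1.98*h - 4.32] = 12.42*h - 1.98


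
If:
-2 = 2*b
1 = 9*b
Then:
No Solution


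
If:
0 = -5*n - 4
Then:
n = -4/5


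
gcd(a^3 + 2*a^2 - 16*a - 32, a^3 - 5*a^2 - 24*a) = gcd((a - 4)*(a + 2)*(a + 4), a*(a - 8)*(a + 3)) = 1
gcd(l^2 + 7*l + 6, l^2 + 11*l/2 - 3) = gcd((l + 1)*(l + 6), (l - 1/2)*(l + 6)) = l + 6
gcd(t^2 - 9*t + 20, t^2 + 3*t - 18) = 1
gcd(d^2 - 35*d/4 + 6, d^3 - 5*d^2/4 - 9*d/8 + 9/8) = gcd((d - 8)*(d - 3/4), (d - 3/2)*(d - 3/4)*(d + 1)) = d - 3/4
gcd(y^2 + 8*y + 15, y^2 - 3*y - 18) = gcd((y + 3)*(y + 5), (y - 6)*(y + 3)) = y + 3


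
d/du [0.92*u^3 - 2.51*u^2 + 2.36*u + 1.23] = 2.76*u^2 - 5.02*u + 2.36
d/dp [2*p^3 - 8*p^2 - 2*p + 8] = 6*p^2 - 16*p - 2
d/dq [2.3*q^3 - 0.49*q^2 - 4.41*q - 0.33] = 6.9*q^2 - 0.98*q - 4.41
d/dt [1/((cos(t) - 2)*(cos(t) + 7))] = (2*cos(t) + 5)*sin(t)/((cos(t) - 2)^2*(cos(t) + 7)^2)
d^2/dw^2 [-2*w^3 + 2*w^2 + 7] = 4 - 12*w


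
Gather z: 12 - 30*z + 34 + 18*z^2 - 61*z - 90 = 18*z^2 - 91*z - 44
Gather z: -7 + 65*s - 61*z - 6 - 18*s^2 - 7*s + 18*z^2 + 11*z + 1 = -18*s^2 + 58*s + 18*z^2 - 50*z - 12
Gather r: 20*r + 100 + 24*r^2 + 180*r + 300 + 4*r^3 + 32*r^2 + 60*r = 4*r^3 + 56*r^2 + 260*r + 400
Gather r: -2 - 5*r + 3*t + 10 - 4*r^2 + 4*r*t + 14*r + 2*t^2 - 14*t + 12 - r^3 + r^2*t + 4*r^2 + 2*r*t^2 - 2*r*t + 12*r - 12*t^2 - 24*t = -r^3 + r^2*t + r*(2*t^2 + 2*t + 21) - 10*t^2 - 35*t + 20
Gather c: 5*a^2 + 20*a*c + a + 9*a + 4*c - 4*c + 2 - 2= 5*a^2 + 20*a*c + 10*a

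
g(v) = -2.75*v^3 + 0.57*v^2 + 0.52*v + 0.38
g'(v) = -8.25*v^2 + 1.14*v + 0.52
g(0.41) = 0.50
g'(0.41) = -0.40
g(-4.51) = 261.90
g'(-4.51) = -172.43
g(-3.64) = 138.67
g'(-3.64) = -112.94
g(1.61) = -8.78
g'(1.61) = -19.03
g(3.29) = -89.67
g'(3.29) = -85.03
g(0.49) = 0.45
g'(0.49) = -0.90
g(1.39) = -5.18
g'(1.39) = -13.84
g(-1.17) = 4.96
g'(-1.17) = -12.11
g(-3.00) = 78.20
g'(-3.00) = -77.15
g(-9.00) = 2046.62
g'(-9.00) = -677.99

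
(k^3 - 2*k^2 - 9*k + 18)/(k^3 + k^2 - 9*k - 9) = (k - 2)/(k + 1)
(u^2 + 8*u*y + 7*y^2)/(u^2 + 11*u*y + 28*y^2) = (u + y)/(u + 4*y)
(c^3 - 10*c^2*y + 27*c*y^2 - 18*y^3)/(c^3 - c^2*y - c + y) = (c^2 - 9*c*y + 18*y^2)/(c^2 - 1)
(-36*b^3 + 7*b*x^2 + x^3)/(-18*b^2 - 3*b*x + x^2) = (-12*b^2 + 4*b*x + x^2)/(-6*b + x)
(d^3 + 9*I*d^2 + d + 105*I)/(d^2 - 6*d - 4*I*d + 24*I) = (d^3 + 9*I*d^2 + d + 105*I)/(d^2 - 6*d - 4*I*d + 24*I)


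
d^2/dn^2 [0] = 0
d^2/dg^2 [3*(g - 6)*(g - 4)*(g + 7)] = 18*g - 18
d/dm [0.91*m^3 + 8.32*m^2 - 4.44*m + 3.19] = 2.73*m^2 + 16.64*m - 4.44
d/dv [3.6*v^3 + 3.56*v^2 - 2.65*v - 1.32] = 10.8*v^2 + 7.12*v - 2.65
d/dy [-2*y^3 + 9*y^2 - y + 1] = -6*y^2 + 18*y - 1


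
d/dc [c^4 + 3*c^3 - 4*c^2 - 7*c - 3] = 4*c^3 + 9*c^2 - 8*c - 7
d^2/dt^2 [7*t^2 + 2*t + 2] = 14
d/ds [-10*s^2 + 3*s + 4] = 3 - 20*s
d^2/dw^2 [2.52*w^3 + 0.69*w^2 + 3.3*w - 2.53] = 15.12*w + 1.38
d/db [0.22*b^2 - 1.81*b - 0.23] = 0.44*b - 1.81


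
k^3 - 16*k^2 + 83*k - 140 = (k - 7)*(k - 5)*(k - 4)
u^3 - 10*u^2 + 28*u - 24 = (u - 6)*(u - 2)^2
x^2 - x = x*(x - 1)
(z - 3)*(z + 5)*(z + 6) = z^3 + 8*z^2 - 3*z - 90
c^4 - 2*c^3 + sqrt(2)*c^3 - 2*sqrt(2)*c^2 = c^2*(c - 2)*(c + sqrt(2))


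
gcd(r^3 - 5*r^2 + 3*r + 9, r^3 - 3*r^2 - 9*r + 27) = r^2 - 6*r + 9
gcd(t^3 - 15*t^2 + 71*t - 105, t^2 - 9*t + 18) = t - 3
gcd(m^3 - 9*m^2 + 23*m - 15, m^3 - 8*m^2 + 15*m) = m^2 - 8*m + 15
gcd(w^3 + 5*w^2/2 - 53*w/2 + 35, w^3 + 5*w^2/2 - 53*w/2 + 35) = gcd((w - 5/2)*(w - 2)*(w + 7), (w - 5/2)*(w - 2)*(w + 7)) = w^3 + 5*w^2/2 - 53*w/2 + 35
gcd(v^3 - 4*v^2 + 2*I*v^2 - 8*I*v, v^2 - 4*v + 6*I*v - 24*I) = v - 4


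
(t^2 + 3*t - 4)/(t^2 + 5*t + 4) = (t - 1)/(t + 1)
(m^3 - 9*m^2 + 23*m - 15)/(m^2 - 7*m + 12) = (m^2 - 6*m + 5)/(m - 4)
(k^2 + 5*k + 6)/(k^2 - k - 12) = (k + 2)/(k - 4)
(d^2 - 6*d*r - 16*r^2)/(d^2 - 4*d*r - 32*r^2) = (d + 2*r)/(d + 4*r)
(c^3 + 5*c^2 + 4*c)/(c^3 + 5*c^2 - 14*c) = (c^2 + 5*c + 4)/(c^2 + 5*c - 14)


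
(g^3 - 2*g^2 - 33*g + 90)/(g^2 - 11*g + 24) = (g^2 + g - 30)/(g - 8)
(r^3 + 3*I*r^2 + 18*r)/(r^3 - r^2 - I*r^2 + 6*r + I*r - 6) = r*(r + 6*I)/(r^2 + r*(-1 + 2*I) - 2*I)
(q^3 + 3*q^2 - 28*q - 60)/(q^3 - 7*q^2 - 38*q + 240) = (q + 2)/(q - 8)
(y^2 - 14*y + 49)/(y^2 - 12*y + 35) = (y - 7)/(y - 5)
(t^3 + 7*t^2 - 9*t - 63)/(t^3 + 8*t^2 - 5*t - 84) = (t + 3)/(t + 4)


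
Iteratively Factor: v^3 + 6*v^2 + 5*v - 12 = (v + 3)*(v^2 + 3*v - 4) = (v + 3)*(v + 4)*(v - 1)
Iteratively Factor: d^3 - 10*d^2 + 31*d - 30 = (d - 5)*(d^2 - 5*d + 6) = (d - 5)*(d - 3)*(d - 2)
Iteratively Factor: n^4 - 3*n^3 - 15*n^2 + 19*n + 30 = (n - 5)*(n^3 + 2*n^2 - 5*n - 6) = (n - 5)*(n + 3)*(n^2 - n - 2) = (n - 5)*(n + 1)*(n + 3)*(n - 2)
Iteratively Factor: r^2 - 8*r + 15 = (r - 5)*(r - 3)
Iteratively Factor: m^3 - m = (m)*(m^2 - 1) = m*(m - 1)*(m + 1)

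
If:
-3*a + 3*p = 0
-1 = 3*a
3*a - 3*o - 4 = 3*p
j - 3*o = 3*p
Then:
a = -1/3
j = -5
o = -4/3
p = -1/3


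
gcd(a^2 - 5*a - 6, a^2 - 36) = a - 6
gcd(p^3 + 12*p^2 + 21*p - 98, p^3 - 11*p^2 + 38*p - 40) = p - 2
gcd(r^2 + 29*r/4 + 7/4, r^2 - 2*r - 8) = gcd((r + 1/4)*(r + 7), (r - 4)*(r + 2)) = 1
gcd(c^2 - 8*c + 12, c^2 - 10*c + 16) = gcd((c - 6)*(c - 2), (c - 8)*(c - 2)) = c - 2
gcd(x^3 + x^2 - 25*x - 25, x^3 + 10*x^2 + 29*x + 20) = x^2 + 6*x + 5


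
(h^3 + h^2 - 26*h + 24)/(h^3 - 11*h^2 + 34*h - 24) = (h + 6)/(h - 6)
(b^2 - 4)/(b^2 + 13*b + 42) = (b^2 - 4)/(b^2 + 13*b + 42)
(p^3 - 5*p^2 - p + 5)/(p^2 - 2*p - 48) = (-p^3 + 5*p^2 + p - 5)/(-p^2 + 2*p + 48)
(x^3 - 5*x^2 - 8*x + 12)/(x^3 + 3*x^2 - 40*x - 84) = (x - 1)/(x + 7)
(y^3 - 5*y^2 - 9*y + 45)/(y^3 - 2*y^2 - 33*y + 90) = (y + 3)/(y + 6)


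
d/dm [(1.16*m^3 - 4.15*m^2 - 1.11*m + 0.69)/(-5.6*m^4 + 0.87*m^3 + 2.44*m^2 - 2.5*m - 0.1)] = (6.496*m^6 - 46.48*m^5 - 12.2071*m^4 + 11.5874*m^3 + 10.9345*m^2 - 2.5372*m + 1.836)/(31.36*m^8 - 9.744*m^7 - 26.5711*m^6 + 32.2456*m^5 + 2.7236*m^4 - 12.374*m^3 + 5.762*m^2 + 0.5*m + 0.01)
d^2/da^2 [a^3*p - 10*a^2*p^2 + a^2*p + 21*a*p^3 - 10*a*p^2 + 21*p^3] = 2*p*(3*a - 10*p + 1)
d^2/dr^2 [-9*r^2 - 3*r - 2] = -18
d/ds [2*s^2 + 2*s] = 4*s + 2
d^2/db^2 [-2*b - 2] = 0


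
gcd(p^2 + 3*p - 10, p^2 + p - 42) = 1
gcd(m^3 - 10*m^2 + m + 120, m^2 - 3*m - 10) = m - 5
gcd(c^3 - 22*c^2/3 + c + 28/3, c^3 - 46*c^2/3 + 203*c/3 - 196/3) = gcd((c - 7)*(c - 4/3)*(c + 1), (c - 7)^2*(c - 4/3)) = c^2 - 25*c/3 + 28/3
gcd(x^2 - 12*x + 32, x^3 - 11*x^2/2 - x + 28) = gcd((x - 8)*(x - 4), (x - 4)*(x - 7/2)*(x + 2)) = x - 4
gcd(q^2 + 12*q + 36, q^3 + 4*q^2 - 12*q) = q + 6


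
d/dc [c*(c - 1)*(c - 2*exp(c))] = -2*c^2*exp(c) + 3*c^2 - 2*c*exp(c) - 2*c + 2*exp(c)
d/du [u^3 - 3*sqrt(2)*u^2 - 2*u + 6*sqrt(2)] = 3*u^2 - 6*sqrt(2)*u - 2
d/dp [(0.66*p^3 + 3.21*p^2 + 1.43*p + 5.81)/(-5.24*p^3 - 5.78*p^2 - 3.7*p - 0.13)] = (1.77635683940025e-15*p^5 + 13.0056*p^4 + 10.1024*p^3 + 87.4642*p^2 + 66.329*p + 21.3111)/(27.4576*p^6 + 60.5744*p^5 + 72.1844*p^4 + 44.1344*p^3 + 15.1928*p^2 + 0.962*p + 0.0169)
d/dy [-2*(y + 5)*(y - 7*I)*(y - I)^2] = -8*y^3 + y^2*(-30 + 54*I) + y*(60 + 180*I) + 150 - 14*I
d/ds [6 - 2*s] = -2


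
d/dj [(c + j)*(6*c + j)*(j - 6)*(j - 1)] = 12*c^2*j - 42*c^2 + 21*c*j^2 - 98*c*j + 42*c + 4*j^3 - 21*j^2 + 12*j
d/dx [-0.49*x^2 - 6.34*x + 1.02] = -0.98*x - 6.34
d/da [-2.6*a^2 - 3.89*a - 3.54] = -5.2*a - 3.89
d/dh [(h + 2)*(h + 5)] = 2*h + 7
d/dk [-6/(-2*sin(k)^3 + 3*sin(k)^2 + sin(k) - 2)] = 6*(-6*sin(k)^2 + 6*sin(k) + 1)*cos(k)/((sin(k) - 1)^2*(sin(k) + 2*cos(k)^2)^2)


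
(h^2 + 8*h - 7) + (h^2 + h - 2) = 2*h^2 + 9*h - 9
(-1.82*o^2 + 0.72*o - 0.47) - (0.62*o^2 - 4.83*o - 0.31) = -2.44*o^2 + 5.55*o - 0.16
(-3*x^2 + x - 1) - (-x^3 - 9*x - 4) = x^3 - 3*x^2 + 10*x + 3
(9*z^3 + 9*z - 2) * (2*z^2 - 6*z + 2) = 18*z^5 - 54*z^4 + 36*z^3 - 58*z^2 + 30*z - 4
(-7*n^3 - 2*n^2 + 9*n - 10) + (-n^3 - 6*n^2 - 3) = -8*n^3 - 8*n^2 + 9*n - 13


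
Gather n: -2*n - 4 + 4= -2*n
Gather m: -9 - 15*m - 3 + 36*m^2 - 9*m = 36*m^2 - 24*m - 12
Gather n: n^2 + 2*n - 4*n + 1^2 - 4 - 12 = n^2 - 2*n - 15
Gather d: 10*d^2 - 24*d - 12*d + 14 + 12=10*d^2 - 36*d + 26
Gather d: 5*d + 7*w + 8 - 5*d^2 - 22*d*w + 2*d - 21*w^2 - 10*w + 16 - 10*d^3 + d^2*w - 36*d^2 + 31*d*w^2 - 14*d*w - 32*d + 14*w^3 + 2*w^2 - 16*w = -10*d^3 + d^2*(w - 41) + d*(31*w^2 - 36*w - 25) + 14*w^3 - 19*w^2 - 19*w + 24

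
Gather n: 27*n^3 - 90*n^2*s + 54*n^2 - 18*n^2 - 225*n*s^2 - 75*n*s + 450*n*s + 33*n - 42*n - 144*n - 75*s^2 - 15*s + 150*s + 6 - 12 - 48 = 27*n^3 + n^2*(36 - 90*s) + n*(-225*s^2 + 375*s - 153) - 75*s^2 + 135*s - 54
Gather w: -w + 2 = 2 - w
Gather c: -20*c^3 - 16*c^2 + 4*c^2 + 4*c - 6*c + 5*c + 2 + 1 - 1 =-20*c^3 - 12*c^2 + 3*c + 2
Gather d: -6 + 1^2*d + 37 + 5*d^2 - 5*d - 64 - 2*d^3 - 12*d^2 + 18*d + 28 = -2*d^3 - 7*d^2 + 14*d - 5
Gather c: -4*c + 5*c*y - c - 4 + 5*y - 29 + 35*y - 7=c*(5*y - 5) + 40*y - 40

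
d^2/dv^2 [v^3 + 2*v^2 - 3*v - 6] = 6*v + 4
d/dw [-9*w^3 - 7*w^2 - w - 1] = -27*w^2 - 14*w - 1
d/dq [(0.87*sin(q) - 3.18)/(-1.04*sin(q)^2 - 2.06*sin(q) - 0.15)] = (0.9048*sin(q)^2 - 6.6144*sin(q) - 6.6813)*cos(q)/(1.0816*sin(q)^4 + 4.2848*sin(q)^3 + 4.5556*sin(q)^2 + 0.618*sin(q) + 0.0225)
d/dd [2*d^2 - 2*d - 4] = 4*d - 2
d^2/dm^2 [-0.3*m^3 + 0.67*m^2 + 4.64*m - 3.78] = 1.34 - 1.8*m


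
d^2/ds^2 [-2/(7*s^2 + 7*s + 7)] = 4*(s^2 + s - (2*s + 1)^2 + 1)/(7*(s^2 + s + 1)^3)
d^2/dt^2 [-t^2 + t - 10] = -2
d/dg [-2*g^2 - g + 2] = -4*g - 1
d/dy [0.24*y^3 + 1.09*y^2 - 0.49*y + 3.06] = 0.72*y^2 + 2.18*y - 0.49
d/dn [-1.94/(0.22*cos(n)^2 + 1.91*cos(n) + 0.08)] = -(0.8536*cos(n) + 3.7054)*sin(n)/(0.22*cos(n)^2 + 1.91*cos(n) + 0.08)^2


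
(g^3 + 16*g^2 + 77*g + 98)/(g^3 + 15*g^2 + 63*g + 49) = (g + 2)/(g + 1)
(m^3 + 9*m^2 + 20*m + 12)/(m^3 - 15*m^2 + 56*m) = (m^3 + 9*m^2 + 20*m + 12)/(m*(m^2 - 15*m + 56))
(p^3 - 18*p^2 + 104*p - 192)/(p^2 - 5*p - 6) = (p^2 - 12*p + 32)/(p + 1)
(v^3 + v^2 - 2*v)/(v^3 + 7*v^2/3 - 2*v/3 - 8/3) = 3*v/(3*v + 4)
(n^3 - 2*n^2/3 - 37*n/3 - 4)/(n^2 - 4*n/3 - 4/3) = (-3*n^3 + 2*n^2 + 37*n + 12)/(-3*n^2 + 4*n + 4)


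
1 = 1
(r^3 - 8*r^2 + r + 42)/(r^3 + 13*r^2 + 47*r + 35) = (r^3 - 8*r^2 + r + 42)/(r^3 + 13*r^2 + 47*r + 35)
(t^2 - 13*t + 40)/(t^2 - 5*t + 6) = (t^2 - 13*t + 40)/(t^2 - 5*t + 6)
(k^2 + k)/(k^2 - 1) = k/(k - 1)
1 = 1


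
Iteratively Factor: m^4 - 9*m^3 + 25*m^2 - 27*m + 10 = (m - 5)*(m^3 - 4*m^2 + 5*m - 2) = (m - 5)*(m - 1)*(m^2 - 3*m + 2) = (m - 5)*(m - 1)^2*(m - 2)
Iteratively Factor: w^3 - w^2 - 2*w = (w + 1)*(w^2 - 2*w) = w*(w + 1)*(w - 2)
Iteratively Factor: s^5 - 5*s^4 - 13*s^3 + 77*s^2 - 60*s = (s - 1)*(s^4 - 4*s^3 - 17*s^2 + 60*s) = (s - 1)*(s + 4)*(s^3 - 8*s^2 + 15*s) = s*(s - 1)*(s + 4)*(s^2 - 8*s + 15) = s*(s - 3)*(s - 1)*(s + 4)*(s - 5)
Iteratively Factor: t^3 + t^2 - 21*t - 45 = (t + 3)*(t^2 - 2*t - 15) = (t - 5)*(t + 3)*(t + 3)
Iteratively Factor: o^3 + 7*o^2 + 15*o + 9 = (o + 3)*(o^2 + 4*o + 3) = (o + 1)*(o + 3)*(o + 3)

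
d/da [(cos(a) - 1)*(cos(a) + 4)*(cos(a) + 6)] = (3*sin(a)^2 - 18*cos(a) - 17)*sin(a)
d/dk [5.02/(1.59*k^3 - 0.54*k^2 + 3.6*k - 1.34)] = (-23.9454*k^2 + 5.4216*k - 18.072)/(1.59*k^3 - 0.54*k^2 + 3.6*k - 1.34)^2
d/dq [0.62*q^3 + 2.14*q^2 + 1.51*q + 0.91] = 1.86*q^2 + 4.28*q + 1.51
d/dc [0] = 0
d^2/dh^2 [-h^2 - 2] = -2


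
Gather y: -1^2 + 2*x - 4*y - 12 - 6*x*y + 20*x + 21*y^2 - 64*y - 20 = 22*x + 21*y^2 + y*(-6*x - 68) - 33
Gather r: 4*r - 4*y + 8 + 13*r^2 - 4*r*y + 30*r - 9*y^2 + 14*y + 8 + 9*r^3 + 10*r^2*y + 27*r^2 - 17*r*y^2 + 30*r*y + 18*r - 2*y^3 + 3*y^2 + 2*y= 9*r^3 + r^2*(10*y + 40) + r*(-17*y^2 + 26*y + 52) - 2*y^3 - 6*y^2 + 12*y + 16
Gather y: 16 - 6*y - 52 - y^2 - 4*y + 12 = -y^2 - 10*y - 24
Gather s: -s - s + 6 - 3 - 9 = -2*s - 6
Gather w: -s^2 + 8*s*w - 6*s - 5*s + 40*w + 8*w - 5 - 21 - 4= -s^2 - 11*s + w*(8*s + 48) - 30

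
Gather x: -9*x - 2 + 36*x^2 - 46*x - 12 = 36*x^2 - 55*x - 14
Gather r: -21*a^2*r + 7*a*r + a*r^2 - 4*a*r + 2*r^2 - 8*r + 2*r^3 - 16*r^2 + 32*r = 2*r^3 + r^2*(a - 14) + r*(-21*a^2 + 3*a + 24)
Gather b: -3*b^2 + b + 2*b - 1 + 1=-3*b^2 + 3*b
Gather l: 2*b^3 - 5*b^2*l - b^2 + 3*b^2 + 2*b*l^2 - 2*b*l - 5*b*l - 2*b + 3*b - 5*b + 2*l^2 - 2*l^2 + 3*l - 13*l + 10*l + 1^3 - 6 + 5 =2*b^3 + 2*b^2 + 2*b*l^2 - 4*b + l*(-5*b^2 - 7*b)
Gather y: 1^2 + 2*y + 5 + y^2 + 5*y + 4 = y^2 + 7*y + 10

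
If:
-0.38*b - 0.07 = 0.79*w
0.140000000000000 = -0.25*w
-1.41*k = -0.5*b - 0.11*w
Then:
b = 0.98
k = 0.30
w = -0.56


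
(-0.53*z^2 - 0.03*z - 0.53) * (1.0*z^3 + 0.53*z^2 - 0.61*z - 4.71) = -0.53*z^5 - 0.3109*z^4 - 0.2226*z^3 + 2.2337*z^2 + 0.4646*z + 2.4963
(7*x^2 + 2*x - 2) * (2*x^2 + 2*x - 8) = 14*x^4 + 18*x^3 - 56*x^2 - 20*x + 16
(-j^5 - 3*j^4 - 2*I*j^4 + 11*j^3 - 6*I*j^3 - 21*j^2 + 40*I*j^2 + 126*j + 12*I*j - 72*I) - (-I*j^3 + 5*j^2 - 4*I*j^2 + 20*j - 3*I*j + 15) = -j^5 - 3*j^4 - 2*I*j^4 + 11*j^3 - 5*I*j^3 - 26*j^2 + 44*I*j^2 + 106*j + 15*I*j - 15 - 72*I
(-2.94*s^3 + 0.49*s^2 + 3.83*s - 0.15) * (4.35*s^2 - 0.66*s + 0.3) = -12.789*s^5 + 4.0719*s^4 + 15.4551*s^3 - 3.0333*s^2 + 1.248*s - 0.045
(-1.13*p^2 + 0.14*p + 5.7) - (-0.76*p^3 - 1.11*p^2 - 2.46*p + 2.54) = 0.76*p^3 - 0.0199999999999998*p^2 + 2.6*p + 3.16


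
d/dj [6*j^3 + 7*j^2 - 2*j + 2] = 18*j^2 + 14*j - 2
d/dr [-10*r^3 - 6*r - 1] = -30*r^2 - 6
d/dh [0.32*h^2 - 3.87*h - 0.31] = 0.64*h - 3.87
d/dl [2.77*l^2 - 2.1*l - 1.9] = 5.54*l - 2.1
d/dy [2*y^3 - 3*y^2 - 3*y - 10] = 6*y^2 - 6*y - 3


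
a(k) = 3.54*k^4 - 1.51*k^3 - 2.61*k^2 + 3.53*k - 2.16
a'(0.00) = 3.53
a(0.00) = -2.16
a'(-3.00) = -403.90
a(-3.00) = 291.27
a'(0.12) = 2.86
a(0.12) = -1.78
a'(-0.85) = -4.00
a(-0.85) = -4.27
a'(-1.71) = -71.59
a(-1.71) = 21.99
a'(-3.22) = -499.38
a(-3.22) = 390.39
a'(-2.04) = -124.89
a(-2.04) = 53.91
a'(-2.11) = -138.64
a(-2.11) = 63.12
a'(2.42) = 165.05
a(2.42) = 91.11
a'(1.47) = 31.05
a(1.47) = 9.12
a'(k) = 14.16*k^3 - 4.53*k^2 - 5.22*k + 3.53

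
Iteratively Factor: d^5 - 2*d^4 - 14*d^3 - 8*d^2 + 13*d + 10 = (d - 1)*(d^4 - d^3 - 15*d^2 - 23*d - 10) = (d - 5)*(d - 1)*(d^3 + 4*d^2 + 5*d + 2) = (d - 5)*(d - 1)*(d + 2)*(d^2 + 2*d + 1) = (d - 5)*(d - 1)*(d + 1)*(d + 2)*(d + 1)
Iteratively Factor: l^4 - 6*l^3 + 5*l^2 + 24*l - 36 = (l + 2)*(l^3 - 8*l^2 + 21*l - 18) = (l - 2)*(l + 2)*(l^2 - 6*l + 9) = (l - 3)*(l - 2)*(l + 2)*(l - 3)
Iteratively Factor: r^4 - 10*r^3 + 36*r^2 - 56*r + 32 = (r - 2)*(r^3 - 8*r^2 + 20*r - 16) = (r - 4)*(r - 2)*(r^2 - 4*r + 4) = (r - 4)*(r - 2)^2*(r - 2)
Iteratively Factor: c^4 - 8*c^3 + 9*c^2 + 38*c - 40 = (c - 1)*(c^3 - 7*c^2 + 2*c + 40) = (c - 5)*(c - 1)*(c^2 - 2*c - 8) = (c - 5)*(c - 4)*(c - 1)*(c + 2)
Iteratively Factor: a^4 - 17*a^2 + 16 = (a + 1)*(a^3 - a^2 - 16*a + 16) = (a - 1)*(a + 1)*(a^2 - 16) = (a - 4)*(a - 1)*(a + 1)*(a + 4)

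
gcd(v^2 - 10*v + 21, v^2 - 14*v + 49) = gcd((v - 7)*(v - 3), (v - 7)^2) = v - 7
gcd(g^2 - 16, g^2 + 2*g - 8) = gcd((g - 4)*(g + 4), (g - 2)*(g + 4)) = g + 4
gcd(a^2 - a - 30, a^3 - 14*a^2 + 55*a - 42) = a - 6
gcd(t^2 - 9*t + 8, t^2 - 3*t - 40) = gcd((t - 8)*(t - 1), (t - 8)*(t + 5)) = t - 8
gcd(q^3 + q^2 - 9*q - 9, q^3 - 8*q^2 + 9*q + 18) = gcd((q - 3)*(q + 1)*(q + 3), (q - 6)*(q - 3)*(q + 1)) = q^2 - 2*q - 3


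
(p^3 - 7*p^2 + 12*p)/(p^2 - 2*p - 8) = p*(p - 3)/(p + 2)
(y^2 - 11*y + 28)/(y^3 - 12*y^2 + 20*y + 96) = (y^2 - 11*y + 28)/(y^3 - 12*y^2 + 20*y + 96)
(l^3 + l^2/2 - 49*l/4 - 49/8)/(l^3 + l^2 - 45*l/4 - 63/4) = (4*l^2 + 16*l + 7)/(2*(2*l^2 + 9*l + 9))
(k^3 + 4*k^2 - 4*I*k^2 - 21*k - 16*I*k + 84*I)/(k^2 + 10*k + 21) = (k^2 - k*(3 + 4*I) + 12*I)/(k + 3)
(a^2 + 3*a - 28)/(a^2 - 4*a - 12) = (-a^2 - 3*a + 28)/(-a^2 + 4*a + 12)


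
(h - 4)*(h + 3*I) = h^2 - 4*h + 3*I*h - 12*I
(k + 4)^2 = k^2 + 8*k + 16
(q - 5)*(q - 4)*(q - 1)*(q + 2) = q^4 - 8*q^3 + 9*q^2 + 38*q - 40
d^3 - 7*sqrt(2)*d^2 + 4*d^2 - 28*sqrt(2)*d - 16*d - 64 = (d + 4)*(d - 8*sqrt(2))*(d + sqrt(2))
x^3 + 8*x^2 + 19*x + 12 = (x + 1)*(x + 3)*(x + 4)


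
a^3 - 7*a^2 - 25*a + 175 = (a - 7)*(a - 5)*(a + 5)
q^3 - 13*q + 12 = (q - 3)*(q - 1)*(q + 4)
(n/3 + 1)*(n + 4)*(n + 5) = n^3/3 + 4*n^2 + 47*n/3 + 20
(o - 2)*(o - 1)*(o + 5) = o^3 + 2*o^2 - 13*o + 10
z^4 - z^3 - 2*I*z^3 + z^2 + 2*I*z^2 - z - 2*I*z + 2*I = (z - 1)*(z - 2*I)*(z - I)*(z + I)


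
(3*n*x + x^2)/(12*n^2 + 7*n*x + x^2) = x/(4*n + x)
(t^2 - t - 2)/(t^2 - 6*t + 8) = (t + 1)/(t - 4)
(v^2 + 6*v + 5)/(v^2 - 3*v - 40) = (v + 1)/(v - 8)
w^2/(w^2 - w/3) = 3*w/(3*w - 1)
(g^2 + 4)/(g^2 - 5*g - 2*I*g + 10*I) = (g + 2*I)/(g - 5)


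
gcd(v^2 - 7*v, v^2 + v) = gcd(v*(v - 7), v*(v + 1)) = v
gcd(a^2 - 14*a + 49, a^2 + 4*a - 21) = 1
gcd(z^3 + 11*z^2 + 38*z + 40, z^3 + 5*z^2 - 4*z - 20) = z^2 + 7*z + 10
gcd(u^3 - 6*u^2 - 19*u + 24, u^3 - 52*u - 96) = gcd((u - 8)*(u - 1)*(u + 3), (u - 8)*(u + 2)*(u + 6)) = u - 8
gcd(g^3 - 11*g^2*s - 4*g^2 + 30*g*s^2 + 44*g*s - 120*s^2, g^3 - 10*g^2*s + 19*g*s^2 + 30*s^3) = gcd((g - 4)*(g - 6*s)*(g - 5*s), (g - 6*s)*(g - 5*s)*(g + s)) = g^2 - 11*g*s + 30*s^2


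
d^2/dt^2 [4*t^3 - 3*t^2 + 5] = 24*t - 6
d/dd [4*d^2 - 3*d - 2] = 8*d - 3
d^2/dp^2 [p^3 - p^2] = 6*p - 2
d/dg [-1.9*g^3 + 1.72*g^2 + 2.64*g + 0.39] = -5.7*g^2 + 3.44*g + 2.64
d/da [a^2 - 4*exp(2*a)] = 2*a - 8*exp(2*a)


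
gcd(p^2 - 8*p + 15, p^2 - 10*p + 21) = p - 3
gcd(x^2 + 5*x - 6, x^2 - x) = x - 1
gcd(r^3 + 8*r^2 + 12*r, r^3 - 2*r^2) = r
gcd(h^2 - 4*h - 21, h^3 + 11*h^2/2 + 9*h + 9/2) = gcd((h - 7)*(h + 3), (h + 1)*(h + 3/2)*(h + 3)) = h + 3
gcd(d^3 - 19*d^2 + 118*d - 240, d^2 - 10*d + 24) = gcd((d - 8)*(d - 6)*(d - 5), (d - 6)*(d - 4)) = d - 6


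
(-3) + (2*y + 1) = 2*y - 2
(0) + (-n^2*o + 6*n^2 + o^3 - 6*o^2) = -n^2*o + 6*n^2 + o^3 - 6*o^2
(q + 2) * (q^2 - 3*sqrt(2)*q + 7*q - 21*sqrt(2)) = q^3 - 3*sqrt(2)*q^2 + 9*q^2 - 27*sqrt(2)*q + 14*q - 42*sqrt(2)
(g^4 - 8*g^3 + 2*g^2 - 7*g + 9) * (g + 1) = g^5 - 7*g^4 - 6*g^3 - 5*g^2 + 2*g + 9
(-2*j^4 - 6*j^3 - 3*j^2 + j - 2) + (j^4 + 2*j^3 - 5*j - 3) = -j^4 - 4*j^3 - 3*j^2 - 4*j - 5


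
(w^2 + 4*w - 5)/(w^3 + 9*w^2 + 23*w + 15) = (w - 1)/(w^2 + 4*w + 3)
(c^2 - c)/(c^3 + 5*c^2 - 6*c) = 1/(c + 6)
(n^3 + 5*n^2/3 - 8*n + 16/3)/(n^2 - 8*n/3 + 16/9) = 3*(n^2 + 3*n - 4)/(3*n - 4)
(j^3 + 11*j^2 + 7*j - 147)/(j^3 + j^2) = (j^3 + 11*j^2 + 7*j - 147)/(j^2*(j + 1))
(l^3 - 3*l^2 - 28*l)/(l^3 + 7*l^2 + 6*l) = (l^2 - 3*l - 28)/(l^2 + 7*l + 6)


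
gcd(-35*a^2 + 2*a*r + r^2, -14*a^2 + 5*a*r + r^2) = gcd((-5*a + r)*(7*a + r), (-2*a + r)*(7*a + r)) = 7*a + r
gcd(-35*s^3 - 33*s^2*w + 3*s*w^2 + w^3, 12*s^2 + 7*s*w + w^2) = 1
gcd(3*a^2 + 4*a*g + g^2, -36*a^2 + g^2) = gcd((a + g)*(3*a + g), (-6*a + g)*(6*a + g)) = 1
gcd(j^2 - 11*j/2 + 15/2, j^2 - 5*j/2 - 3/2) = j - 3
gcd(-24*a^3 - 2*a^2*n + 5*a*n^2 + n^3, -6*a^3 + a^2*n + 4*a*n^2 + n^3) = 3*a + n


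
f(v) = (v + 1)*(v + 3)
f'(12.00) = 28.00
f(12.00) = 195.00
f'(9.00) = 22.00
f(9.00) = 120.00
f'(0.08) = 4.16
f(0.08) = 3.33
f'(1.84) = 7.68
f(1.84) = 13.75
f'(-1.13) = 1.74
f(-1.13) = -0.24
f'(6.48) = 16.96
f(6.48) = 70.91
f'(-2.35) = -0.70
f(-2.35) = -0.88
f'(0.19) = 4.38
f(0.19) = 3.80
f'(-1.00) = 2.00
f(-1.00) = 0.00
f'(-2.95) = -1.90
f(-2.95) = -0.10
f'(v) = 2*v + 4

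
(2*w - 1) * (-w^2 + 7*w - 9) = -2*w^3 + 15*w^2 - 25*w + 9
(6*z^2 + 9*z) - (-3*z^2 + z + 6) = 9*z^2 + 8*z - 6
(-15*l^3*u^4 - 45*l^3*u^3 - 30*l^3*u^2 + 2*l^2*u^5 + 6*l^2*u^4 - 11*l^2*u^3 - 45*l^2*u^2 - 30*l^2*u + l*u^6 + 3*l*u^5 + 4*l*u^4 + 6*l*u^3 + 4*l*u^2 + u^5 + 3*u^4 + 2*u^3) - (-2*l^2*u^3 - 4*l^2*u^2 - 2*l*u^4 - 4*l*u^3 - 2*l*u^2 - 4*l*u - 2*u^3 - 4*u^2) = -15*l^3*u^4 - 45*l^3*u^3 - 30*l^3*u^2 + 2*l^2*u^5 + 6*l^2*u^4 - 9*l^2*u^3 - 41*l^2*u^2 - 30*l^2*u + l*u^6 + 3*l*u^5 + 6*l*u^4 + 10*l*u^3 + 6*l*u^2 + 4*l*u + u^5 + 3*u^4 + 4*u^3 + 4*u^2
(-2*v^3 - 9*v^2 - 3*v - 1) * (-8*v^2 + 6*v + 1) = 16*v^5 + 60*v^4 - 32*v^3 - 19*v^2 - 9*v - 1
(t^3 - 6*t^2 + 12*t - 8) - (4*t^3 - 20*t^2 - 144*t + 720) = -3*t^3 + 14*t^2 + 156*t - 728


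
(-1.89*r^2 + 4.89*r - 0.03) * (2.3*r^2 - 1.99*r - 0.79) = -4.347*r^4 + 15.0081*r^3 - 8.307*r^2 - 3.8034*r + 0.0237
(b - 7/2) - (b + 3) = -13/2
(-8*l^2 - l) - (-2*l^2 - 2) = -6*l^2 - l + 2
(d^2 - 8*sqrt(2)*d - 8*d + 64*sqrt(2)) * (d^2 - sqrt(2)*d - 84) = d^4 - 9*sqrt(2)*d^3 - 8*d^3 - 68*d^2 + 72*sqrt(2)*d^2 + 544*d + 672*sqrt(2)*d - 5376*sqrt(2)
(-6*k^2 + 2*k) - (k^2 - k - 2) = -7*k^2 + 3*k + 2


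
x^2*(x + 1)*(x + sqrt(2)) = x^4 + x^3 + sqrt(2)*x^3 + sqrt(2)*x^2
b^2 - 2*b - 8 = (b - 4)*(b + 2)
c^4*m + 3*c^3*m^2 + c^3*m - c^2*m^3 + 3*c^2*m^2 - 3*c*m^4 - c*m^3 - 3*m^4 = (c - m)*(c + m)*(c + 3*m)*(c*m + m)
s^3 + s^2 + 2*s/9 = s*(s + 1/3)*(s + 2/3)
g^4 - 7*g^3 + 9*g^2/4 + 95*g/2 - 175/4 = (g - 5)*(g - 7/2)*(g - 1)*(g + 5/2)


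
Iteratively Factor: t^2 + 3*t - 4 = (t - 1)*(t + 4)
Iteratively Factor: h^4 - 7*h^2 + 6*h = (h)*(h^3 - 7*h + 6) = h*(h + 3)*(h^2 - 3*h + 2) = h*(h - 1)*(h + 3)*(h - 2)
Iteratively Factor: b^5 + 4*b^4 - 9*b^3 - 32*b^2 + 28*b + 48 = (b + 4)*(b^4 - 9*b^2 + 4*b + 12) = (b - 2)*(b + 4)*(b^3 + 2*b^2 - 5*b - 6) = (b - 2)*(b + 3)*(b + 4)*(b^2 - b - 2) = (b - 2)*(b + 1)*(b + 3)*(b + 4)*(b - 2)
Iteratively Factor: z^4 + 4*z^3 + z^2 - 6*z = (z)*(z^3 + 4*z^2 + z - 6) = z*(z + 3)*(z^2 + z - 2) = z*(z - 1)*(z + 3)*(z + 2)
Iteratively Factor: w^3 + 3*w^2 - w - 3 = (w - 1)*(w^2 + 4*w + 3) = (w - 1)*(w + 1)*(w + 3)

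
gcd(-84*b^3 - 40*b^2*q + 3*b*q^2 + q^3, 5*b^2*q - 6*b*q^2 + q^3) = 1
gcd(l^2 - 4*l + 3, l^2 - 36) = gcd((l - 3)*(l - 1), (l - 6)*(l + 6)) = 1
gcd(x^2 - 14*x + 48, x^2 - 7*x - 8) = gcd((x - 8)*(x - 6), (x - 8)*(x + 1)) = x - 8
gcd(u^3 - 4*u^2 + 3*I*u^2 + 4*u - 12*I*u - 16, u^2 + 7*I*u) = 1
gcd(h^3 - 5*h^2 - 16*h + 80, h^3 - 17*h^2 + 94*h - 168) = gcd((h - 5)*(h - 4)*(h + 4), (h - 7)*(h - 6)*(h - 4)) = h - 4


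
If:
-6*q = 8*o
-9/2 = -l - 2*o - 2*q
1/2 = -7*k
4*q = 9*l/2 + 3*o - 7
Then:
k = -1/14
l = 253/68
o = -159/136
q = 53/34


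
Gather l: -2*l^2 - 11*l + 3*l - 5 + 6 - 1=-2*l^2 - 8*l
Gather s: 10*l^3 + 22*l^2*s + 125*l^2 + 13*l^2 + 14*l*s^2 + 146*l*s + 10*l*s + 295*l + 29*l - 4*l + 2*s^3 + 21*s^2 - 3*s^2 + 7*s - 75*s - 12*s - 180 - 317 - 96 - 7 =10*l^3 + 138*l^2 + 320*l + 2*s^3 + s^2*(14*l + 18) + s*(22*l^2 + 156*l - 80) - 600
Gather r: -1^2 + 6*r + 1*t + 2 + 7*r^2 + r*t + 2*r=7*r^2 + r*(t + 8) + t + 1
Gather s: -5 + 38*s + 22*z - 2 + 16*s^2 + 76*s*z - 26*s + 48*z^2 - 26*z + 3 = 16*s^2 + s*(76*z + 12) + 48*z^2 - 4*z - 4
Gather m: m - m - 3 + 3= 0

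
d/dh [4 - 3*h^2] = -6*h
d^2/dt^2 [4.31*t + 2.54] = 0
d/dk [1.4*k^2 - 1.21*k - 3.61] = 2.8*k - 1.21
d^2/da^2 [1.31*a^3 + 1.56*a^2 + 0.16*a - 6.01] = 7.86*a + 3.12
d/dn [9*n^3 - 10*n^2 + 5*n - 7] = 27*n^2 - 20*n + 5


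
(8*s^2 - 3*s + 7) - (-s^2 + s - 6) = 9*s^2 - 4*s + 13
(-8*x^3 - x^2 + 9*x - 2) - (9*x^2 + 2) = -8*x^3 - 10*x^2 + 9*x - 4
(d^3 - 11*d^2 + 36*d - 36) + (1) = d^3 - 11*d^2 + 36*d - 35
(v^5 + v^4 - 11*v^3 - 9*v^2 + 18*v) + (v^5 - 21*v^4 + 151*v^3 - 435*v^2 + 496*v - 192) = 2*v^5 - 20*v^4 + 140*v^3 - 444*v^2 + 514*v - 192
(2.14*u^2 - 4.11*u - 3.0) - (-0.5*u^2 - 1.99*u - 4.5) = 2.64*u^2 - 2.12*u + 1.5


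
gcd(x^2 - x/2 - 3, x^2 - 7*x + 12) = 1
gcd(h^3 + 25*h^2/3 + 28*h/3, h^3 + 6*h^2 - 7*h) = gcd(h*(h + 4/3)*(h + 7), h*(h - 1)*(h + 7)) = h^2 + 7*h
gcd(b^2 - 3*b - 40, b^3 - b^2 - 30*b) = b + 5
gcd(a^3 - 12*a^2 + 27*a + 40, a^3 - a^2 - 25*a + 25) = a - 5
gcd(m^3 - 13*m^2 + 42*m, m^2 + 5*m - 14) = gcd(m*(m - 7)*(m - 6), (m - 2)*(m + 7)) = 1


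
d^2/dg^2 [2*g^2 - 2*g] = 4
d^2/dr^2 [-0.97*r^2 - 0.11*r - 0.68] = -1.94000000000000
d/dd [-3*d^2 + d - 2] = 1 - 6*d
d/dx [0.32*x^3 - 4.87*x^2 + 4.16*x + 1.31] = 0.96*x^2 - 9.74*x + 4.16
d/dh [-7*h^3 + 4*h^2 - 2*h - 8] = -21*h^2 + 8*h - 2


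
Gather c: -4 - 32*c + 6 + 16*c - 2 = -16*c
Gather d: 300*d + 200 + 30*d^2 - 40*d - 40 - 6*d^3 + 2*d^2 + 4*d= -6*d^3 + 32*d^2 + 264*d + 160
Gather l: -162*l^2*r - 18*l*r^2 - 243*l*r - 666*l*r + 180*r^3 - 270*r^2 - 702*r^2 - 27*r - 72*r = -162*l^2*r + l*(-18*r^2 - 909*r) + 180*r^3 - 972*r^2 - 99*r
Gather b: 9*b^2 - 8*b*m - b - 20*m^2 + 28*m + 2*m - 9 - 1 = 9*b^2 + b*(-8*m - 1) - 20*m^2 + 30*m - 10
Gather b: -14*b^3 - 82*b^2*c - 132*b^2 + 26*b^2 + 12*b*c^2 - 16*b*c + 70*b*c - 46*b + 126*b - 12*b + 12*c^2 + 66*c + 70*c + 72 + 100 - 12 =-14*b^3 + b^2*(-82*c - 106) + b*(12*c^2 + 54*c + 68) + 12*c^2 + 136*c + 160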